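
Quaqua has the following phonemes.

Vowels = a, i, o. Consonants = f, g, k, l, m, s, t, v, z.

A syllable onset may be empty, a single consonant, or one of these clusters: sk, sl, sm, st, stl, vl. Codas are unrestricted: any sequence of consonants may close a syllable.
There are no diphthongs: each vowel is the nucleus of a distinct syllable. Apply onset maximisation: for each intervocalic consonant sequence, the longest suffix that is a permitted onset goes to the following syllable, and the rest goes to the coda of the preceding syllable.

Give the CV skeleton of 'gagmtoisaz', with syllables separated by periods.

CVCC.CV.V.CVC

The vowels are a, o, i, a — 4 nuclei, so 4 syllables.
Between /a/ (V1) and /o/ (V2): /gmt/; trying suffixes from longest down, /t/ is the first permitted one, so coda /gm/ | onset /t/.
Between /o/ (V2) and /i/ (V3): no consonants, so the boundary falls immediately after /o/.
Between /i/ (V3) and /a/ (V4): /s/ is a single consonant, so it becomes the next onset.
Syllabification: gagm.to.i.saz.
Mapping each syllable to C/V: /gagm/ → CVCC, /to/ → CV, /i/ → V, /saz/ → CVC.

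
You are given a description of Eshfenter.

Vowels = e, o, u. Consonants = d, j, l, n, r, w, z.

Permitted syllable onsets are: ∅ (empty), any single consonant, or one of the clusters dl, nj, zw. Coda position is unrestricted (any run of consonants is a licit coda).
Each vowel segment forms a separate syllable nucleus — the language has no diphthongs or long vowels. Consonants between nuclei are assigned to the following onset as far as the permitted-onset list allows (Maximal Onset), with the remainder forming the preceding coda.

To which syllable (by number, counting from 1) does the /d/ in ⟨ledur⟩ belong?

Nuclei (vowels): e, u → 2 syllables.
σ1/σ2 boundary: just /d/ — single C goes to the following onset.
Putting it together: le.dur.
The /d/ is in the onset of syllable 2 (/dur/).

2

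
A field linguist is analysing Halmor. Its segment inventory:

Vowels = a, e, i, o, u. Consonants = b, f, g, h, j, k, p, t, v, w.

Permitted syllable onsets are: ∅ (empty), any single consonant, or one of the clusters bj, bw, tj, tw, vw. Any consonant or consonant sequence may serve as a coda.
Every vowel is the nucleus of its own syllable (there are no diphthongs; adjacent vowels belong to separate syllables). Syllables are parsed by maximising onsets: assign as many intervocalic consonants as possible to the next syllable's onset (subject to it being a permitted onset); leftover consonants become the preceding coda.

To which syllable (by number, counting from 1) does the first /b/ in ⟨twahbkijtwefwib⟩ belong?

1

The vowels are a, i, e, i — 4 nuclei, so 4 syllables.
Between /a/ (V1) and /i/ (V2): /hbk/ splits as /hb/ + /k/ (/k/ is the longest suffix that is a licit onset).
Between /i/ (V2) and /e/ (V3): cluster /jtw/ — the longest permitted-onset suffix is /tw/; onset = /tw/, preceding coda = /j/.
Between /e/ (V3) and /i/ (V4): /fw/; trying suffixes from longest down, /w/ is the first permitted one, so coda /f/ | onset /w/.
So the parse is twahb.kij.twef.wib.
The first /b/ is in the coda of syllable 1 (/twahb/).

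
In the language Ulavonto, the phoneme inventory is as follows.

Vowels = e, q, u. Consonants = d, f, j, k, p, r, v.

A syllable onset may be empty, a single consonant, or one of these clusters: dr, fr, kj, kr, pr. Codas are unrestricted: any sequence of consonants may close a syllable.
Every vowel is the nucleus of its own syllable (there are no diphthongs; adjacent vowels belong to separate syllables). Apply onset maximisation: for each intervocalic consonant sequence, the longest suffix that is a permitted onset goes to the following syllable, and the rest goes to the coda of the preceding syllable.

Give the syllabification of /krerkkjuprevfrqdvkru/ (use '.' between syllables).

krerk.kju.prev.frqdv.kru

Nuclei (vowels): e, u, e, q, u → 5 syllables.
V1 /e/ – V2 /u/: /rkkj/ splits as /rk/ + /kj/ (/kj/ is the longest suffix that is a licit onset).
V2 /u/ – V3 /e/: /pr/ — entire cluster is a permitted onset → onset /pr/, coda ∅.
V3 /e/ – V4 /q/: /vfr/; trying suffixes from longest down, /fr/ is the first permitted one, so coda /v/ | onset /fr/.
V4 /q/ – V5 /u/: /dvkr/; trying suffixes from longest down, /kr/ is the first permitted one, so coda /dv/ | onset /kr/.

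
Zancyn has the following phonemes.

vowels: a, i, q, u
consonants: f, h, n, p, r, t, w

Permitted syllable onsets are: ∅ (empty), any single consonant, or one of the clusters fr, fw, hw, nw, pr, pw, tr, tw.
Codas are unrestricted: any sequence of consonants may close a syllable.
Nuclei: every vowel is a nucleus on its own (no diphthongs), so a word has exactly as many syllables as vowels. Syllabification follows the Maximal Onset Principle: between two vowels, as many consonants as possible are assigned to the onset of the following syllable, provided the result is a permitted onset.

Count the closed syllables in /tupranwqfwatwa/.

0

Vowels present: u, a, q, a, a; each is a nucleus, giving 5 syllables.
/u…a/ gap (V1→V2): /pr/ — entire cluster is a permitted onset → onset /pr/, coda ∅.
/a…q/ gap (V2→V3): /nw/ — entire cluster is a permitted onset → onset /nw/, coda ∅.
/q…a/ gap (V3→V4): /fw/ — entire cluster is a permitted onset → onset /fw/, coda ∅.
/a…a/ gap (V4→V5): /tw/ is a licit onset in full, so it all attaches to the next syllable.
Result: tu.pra.nwq.fwa.twa.
Classifying each syllable: /tu/ (open), /pra/ (open), /nwq/ (open), /fwa/ (open), /twa/ (open).
Closed syllables: 0.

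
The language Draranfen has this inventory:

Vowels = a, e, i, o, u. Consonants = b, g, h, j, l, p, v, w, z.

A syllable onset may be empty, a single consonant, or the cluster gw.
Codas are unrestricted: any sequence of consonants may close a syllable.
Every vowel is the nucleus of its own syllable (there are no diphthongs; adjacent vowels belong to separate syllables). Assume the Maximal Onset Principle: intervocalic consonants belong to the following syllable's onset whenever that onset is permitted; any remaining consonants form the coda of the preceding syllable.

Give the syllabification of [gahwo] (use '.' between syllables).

gah.wo

Nuclei (vowels): a, o → 2 syllables.
V1 /a/ – V2 /o/: /hw/ — longest licit onset from the right is /w/, leaving /h/ as coda.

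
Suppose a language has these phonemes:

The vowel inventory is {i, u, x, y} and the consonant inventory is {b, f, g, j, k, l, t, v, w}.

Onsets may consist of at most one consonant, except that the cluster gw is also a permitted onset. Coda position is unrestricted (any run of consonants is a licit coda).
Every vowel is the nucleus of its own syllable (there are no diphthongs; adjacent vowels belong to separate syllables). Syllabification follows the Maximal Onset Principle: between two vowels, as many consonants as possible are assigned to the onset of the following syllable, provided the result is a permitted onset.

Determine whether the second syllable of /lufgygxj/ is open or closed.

open

The vowels are u, y, x — 3 nuclei, so 3 syllables.
/u…y/ gap (V1→V2): cluster /fg/ — the longest permitted-onset suffix is /g/; onset = /g/, preceding coda = /f/.
/y…x/ gap (V2→V3): just /g/ — single C goes to the following onset.
Syllabification: luf.gy.gxj.
Syllable 2 is /gy/; it ends in its nucleus with no coda, so it is open.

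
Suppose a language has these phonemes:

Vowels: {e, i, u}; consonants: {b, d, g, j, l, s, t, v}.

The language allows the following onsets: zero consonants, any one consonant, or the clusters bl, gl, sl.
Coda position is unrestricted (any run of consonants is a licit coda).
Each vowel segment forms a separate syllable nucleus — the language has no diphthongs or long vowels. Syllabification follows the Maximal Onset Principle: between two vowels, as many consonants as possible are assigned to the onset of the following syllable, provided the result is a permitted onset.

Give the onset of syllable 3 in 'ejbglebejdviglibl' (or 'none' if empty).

b

Nuclei (vowels): e, e, e, i, i → 5 syllables.
Between /e/ (V1) and /e/ (V2): /jbgl/ — longest licit onset from the right is /gl/, leaving /jb/ as coda.
Between /e/ (V2) and /e/ (V3): /b/ is a single consonant, so it becomes the next onset.
Between /e/ (V3) and /i/ (V4): cluster /jdv/ — the longest permitted-onset suffix is /v/; onset = /v/, preceding coda = /jd/.
Between /i/ (V4) and /i/ (V5): /gl/ is a licit onset in full, so it all attaches to the next syllable.
Syllabification: ejb.gle.bejd.vi.glibl.
Syllable 3 is /bejd/: onset /b/, nucleus /e/, coda /jd/.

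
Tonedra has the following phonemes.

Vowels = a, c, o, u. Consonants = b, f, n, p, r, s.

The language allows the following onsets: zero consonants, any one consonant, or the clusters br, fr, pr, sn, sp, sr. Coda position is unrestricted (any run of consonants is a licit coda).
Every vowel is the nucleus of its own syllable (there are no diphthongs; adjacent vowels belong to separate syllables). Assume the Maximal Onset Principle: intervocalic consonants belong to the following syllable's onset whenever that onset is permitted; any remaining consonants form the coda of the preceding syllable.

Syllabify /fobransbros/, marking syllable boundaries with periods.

The vowels are o, a, o — 3 nuclei, so 3 syllables.
/o…a/ gap (V1→V2): /br/ is a licit onset in full, so it all attaches to the next syllable.
/a…o/ gap (V2→V3): /nsbr/; trying suffixes from longest down, /br/ is the first permitted one, so coda /ns/ | onset /br/.

fo.brans.bros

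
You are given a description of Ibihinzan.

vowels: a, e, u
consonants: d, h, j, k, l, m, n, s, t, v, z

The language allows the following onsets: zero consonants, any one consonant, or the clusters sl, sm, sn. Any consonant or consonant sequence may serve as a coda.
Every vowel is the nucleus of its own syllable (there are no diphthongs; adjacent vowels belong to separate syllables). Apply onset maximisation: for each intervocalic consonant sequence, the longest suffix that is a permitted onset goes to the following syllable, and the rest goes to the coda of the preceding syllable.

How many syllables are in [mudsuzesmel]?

4

The vowels are u, u, e, e — 4 nuclei, so 4 syllables.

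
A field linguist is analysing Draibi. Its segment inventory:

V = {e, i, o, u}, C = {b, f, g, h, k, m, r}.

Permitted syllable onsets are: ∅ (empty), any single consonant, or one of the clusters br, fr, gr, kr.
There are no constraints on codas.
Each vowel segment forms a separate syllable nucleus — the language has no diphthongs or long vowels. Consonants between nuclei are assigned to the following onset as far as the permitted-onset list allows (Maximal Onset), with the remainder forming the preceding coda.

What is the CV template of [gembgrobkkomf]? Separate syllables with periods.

CVCC.CCVCC.CVCC

Nuclei (vowels): e, o, o → 3 syllables.
/e…o/ gap (V1→V2): /mbgr/ — longest licit onset from the right is /gr/, leaving /mb/ as coda.
/o…o/ gap (V2→V3): /bkk/; trying suffixes from longest down, /k/ is the first permitted one, so coda /bk/ | onset /k/.
Putting it together: gemb.grobk.komf.
Mapping each syllable to C/V: /gemb/ → CVCC, /grobk/ → CCVCC, /komf/ → CVCC.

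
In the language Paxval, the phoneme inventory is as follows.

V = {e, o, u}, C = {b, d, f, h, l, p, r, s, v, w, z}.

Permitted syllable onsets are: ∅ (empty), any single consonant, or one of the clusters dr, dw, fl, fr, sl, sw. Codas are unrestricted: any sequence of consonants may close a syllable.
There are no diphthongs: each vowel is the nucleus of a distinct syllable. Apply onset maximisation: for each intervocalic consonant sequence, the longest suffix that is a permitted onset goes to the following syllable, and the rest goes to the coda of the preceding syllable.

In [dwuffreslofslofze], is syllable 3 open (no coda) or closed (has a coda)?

closed

Nuclei (vowels): u, e, o, o, e → 5 syllables.
/u…e/ gap (V1→V2): cluster /ffr/ — the longest permitted-onset suffix is /fr/; onset = /fr/, preceding coda = /f/.
/e…o/ gap (V2→V3): cluster /sl/ — /sl/ is itself a permitted onset, so the whole cluster goes right; preceding coda = ∅.
/o…o/ gap (V3→V4): cluster /fsl/ — the longest permitted-onset suffix is /sl/; onset = /sl/, preceding coda = /f/.
/o…e/ gap (V4→V5): /fz/ — longest licit onset from the right is /z/, leaving /f/ as coda.
Result: dwuf.fre.slof.slof.ze.
Syllable 3 is /slof/ with coda /f/, so it is closed.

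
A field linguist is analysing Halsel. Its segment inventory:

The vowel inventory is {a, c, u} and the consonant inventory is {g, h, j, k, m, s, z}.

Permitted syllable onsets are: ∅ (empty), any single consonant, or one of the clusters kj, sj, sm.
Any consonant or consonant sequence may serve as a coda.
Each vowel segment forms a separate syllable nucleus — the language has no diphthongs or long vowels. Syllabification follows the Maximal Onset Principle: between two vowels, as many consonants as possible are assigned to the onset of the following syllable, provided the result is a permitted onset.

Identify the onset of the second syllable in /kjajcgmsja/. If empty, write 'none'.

j

Vowels present: a, c, a; each is a nucleus, giving 3 syllables.
/a…c/ gap (V1→V2): /j/ → onset of the next syllable (single consonants are always licit onsets).
/c…a/ gap (V2→V3): /gmsj/; trying suffixes from longest down, /sj/ is the first permitted one, so coda /gm/ | onset /sj/.
So the parse is kja.jcgm.sja.
Syllable 2 is /jcgm/: onset /j/, nucleus /c/, coda /gm/.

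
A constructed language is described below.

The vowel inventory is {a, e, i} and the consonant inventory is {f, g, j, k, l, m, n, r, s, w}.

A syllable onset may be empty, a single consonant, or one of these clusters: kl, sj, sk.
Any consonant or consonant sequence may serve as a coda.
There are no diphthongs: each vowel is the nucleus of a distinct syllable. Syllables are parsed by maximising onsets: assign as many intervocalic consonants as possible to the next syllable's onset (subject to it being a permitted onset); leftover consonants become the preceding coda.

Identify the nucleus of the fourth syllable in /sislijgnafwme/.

The vowels are i, i, a, e — 4 nuclei, so 4 syllables.
The fourth nucleus (vowel 4 from the left) is /e/.

e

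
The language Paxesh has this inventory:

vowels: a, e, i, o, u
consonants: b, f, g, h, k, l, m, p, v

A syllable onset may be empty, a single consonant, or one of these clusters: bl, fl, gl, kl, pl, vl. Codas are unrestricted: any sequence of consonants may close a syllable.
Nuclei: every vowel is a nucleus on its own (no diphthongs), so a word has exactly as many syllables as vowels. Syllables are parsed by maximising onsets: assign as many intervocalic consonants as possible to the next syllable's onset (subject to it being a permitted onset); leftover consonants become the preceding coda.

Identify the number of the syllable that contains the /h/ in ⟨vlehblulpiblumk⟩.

The vowels are e, u, i, u — 4 nuclei, so 4 syllables.
/e…u/ gap (V1→V2): cluster /hbl/ — the longest permitted-onset suffix is /bl/; onset = /bl/, preceding coda = /h/.
/u…i/ gap (V2→V3): /lp/ splits as /l/ + /p/ (/p/ is the longest suffix that is a licit onset).
/i…u/ gap (V3→V4): cluster /bl/ — /bl/ is itself a permitted onset, so the whole cluster goes right; preceding coda = ∅.
So the parse is vleh.blul.pi.blumk.
The /h/ is in the coda of syllable 1 (/vleh/).

1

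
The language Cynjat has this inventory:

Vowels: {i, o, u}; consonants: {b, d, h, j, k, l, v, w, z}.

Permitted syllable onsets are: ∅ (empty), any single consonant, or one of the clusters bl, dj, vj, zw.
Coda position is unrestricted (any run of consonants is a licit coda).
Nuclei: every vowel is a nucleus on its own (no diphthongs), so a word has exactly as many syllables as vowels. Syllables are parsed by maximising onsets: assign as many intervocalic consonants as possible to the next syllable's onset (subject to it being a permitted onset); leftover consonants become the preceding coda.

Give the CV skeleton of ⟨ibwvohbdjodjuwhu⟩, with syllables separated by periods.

VCC.CVCC.CCV.CCVC.CV

Nuclei (vowels): i, o, o, u, u → 5 syllables.
Between /i/ (V1) and /o/ (V2): /bwv/ splits as /bw/ + /v/ (/v/ is the longest suffix that is a licit onset).
Between /o/ (V2) and /o/ (V3): /hbdj/ — longest licit onset from the right is /dj/, leaving /hb/ as coda.
Between /o/ (V3) and /u/ (V4): /dj/ is a licit onset in full, so it all attaches to the next syllable.
Between /u/ (V4) and /u/ (V5): cluster /wh/ — the longest permitted-onset suffix is /h/; onset = /h/, preceding coda = /w/.
Syllabification: ibw.vohb.djo.djuw.hu.
Mapping each syllable to C/V: /ibw/ → VCC, /vohb/ → CVCC, /djo/ → CCV, /djuw/ → CCVC, /hu/ → CV.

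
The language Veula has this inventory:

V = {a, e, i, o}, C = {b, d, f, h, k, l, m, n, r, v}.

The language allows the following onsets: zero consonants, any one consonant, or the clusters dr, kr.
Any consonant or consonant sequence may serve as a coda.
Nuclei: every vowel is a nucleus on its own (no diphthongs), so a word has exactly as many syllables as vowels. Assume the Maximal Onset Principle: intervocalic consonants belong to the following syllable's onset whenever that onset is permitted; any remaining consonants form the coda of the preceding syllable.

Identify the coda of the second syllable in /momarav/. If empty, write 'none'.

The vowels are o, a, a — 3 nuclei, so 3 syllables.
σ1/σ2 boundary: just /m/ — single C goes to the following onset.
σ2/σ3 boundary: just /r/ — single C goes to the following onset.
So the parse is mo.ma.rav.
Syllable 2 is /ma/: onset /m/, nucleus /a/, coda ∅.

none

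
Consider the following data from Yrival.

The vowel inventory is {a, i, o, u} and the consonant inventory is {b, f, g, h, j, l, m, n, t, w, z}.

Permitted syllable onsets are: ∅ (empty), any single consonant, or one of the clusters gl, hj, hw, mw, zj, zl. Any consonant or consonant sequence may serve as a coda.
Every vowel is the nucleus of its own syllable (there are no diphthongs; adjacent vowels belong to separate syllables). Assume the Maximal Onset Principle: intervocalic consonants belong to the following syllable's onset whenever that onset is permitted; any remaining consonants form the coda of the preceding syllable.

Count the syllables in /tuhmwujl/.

2

Nuclei (vowels): u, u → 2 syllables.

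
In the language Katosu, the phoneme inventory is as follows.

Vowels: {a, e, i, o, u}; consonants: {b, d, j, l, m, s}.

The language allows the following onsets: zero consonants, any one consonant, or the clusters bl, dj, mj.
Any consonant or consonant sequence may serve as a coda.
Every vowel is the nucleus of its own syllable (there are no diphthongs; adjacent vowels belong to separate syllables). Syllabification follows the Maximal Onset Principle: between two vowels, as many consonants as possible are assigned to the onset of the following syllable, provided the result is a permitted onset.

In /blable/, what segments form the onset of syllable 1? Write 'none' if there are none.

bl

The vowels are a, e — 2 nuclei, so 2 syllables.
σ1/σ2 boundary: /bl/ is a licit onset in full, so it all attaches to the next syllable.
Syllabification: bla.ble.
Syllable 1 is /bla/: onset /bl/, nucleus /a/, coda ∅.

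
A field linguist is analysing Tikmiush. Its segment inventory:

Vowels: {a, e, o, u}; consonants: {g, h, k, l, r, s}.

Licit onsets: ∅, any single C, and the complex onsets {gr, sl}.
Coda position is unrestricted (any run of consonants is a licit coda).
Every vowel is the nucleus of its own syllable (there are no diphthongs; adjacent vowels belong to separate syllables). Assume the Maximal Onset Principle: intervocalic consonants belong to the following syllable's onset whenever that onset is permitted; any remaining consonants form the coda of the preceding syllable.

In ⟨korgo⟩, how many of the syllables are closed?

1

The vowels are o, o — 2 nuclei, so 2 syllables.
/o…o/ gap (V1→V2): /rg/ splits as /r/ + /g/ (/g/ is the longest suffix that is a licit onset).
Syllabification: kor.go.
Classifying each syllable: /kor/ (closed), /go/ (open).
Closed syllables: 1.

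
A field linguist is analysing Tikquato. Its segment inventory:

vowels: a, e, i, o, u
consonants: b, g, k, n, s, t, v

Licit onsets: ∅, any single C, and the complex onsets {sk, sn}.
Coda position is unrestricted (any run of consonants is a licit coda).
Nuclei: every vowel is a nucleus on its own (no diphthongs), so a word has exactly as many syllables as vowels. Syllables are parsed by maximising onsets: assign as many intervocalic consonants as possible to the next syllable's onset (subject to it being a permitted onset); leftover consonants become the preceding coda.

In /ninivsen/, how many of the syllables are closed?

Vowels present: i, i, e; each is a nucleus, giving 3 syllables.
σ1/σ2 boundary: /n/ is a single consonant, so it becomes the next onset.
σ2/σ3 boundary: /vs/ splits as /v/ + /s/ (/s/ is the longest suffix that is a licit onset).
Syllabification: ni.niv.sen.
Classifying each syllable: /ni/ (open), /niv/ (closed), /sen/ (closed).
Closed syllables: 2.

2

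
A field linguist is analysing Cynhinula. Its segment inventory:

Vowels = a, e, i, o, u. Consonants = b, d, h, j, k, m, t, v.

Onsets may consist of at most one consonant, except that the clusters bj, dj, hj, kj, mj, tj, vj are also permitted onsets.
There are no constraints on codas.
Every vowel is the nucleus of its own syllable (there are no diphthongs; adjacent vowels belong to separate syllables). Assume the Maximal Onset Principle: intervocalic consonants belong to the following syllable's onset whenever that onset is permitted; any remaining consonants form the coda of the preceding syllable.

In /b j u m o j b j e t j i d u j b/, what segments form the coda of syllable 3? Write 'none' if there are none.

none

Nuclei (vowels): u, o, e, i, u → 5 syllables.
Between /u/ (V1) and /o/ (V2): /m/ → onset of the next syllable (single consonants are always licit onsets).
Between /o/ (V2) and /e/ (V3): /jbj/ splits as /j/ + /bj/ (/bj/ is the longest suffix that is a licit onset).
Between /e/ (V3) and /i/ (V4): /tj/ — entire cluster is a permitted onset → onset /tj/, coda ∅.
Between /i/ (V4) and /u/ (V5): /d/ → onset of the next syllable (single consonants are always licit onsets).
Result: bju.moj.bje.tji.dujb.
Syllable 3 is /bje/: onset /bj/, nucleus /e/, coda ∅.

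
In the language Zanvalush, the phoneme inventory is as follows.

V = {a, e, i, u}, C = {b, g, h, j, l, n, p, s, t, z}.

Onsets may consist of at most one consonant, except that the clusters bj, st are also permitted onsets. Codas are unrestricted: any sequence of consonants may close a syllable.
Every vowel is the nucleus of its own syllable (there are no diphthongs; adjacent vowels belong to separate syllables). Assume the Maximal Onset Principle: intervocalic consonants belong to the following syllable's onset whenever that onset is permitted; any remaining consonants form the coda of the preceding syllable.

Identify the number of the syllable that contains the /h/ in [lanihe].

3

Nuclei (vowels): a, i, e → 3 syllables.
/a…i/ gap (V1→V2): /n/ → onset of the next syllable (single consonants are always licit onsets).
/i…e/ gap (V2→V3): /h/ is a single consonant, so it becomes the next onset.
So the parse is la.ni.he.
The /h/ is in the onset of syllable 3 (/he/).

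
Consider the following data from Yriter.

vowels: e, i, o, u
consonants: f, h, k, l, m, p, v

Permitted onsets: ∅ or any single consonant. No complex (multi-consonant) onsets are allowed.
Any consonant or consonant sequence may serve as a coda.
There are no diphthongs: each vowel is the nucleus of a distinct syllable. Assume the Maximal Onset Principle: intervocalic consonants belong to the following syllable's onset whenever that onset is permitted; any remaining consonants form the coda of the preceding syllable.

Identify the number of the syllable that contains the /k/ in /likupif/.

The vowels are i, u, i — 3 nuclei, so 3 syllables.
σ1/σ2 boundary: just /k/ — single C goes to the following onset.
σ2/σ3 boundary: /p/ → onset of the next syllable (single consonants are always licit onsets).
Syllabification: li.ku.pif.
The /k/ is in the onset of syllable 2 (/ku/).

2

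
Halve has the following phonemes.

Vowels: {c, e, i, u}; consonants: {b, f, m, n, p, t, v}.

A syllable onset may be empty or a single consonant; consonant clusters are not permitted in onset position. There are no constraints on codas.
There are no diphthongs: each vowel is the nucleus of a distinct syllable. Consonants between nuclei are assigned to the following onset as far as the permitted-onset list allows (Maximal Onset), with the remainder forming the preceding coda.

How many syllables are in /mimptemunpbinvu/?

The vowels are i, e, u, i, u — 5 nuclei, so 5 syllables.

5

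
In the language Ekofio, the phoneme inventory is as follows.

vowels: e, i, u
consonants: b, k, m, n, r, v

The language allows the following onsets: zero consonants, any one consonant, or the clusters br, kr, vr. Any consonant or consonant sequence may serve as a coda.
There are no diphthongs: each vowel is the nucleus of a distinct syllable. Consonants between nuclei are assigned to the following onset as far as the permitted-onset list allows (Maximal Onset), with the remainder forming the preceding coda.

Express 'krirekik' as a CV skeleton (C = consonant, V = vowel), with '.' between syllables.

Vowels present: i, e, i; each is a nucleus, giving 3 syllables.
/i…e/ gap (V1→V2): /r/ → onset of the next syllable (single consonants are always licit onsets).
/e…i/ gap (V2→V3): /k/ is a single consonant, so it becomes the next onset.
Putting it together: kri.re.kik.
Mapping each syllable to C/V: /kri/ → CCV, /re/ → CV, /kik/ → CVC.

CCV.CV.CVC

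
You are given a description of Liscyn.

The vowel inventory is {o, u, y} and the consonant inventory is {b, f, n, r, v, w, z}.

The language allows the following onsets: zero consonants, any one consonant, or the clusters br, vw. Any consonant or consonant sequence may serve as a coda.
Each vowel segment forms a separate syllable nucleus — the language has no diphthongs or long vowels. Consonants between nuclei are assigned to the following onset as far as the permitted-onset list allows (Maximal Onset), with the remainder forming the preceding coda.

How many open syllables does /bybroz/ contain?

Vowels present: y, o; each is a nucleus, giving 2 syllables.
/y…o/ gap (V1→V2): /br/ — entire cluster is a permitted onset → onset /br/, coda ∅.
Syllabification: by.broz.
Classifying each syllable: /by/ (open), /broz/ (closed).
Open syllables: 1.

1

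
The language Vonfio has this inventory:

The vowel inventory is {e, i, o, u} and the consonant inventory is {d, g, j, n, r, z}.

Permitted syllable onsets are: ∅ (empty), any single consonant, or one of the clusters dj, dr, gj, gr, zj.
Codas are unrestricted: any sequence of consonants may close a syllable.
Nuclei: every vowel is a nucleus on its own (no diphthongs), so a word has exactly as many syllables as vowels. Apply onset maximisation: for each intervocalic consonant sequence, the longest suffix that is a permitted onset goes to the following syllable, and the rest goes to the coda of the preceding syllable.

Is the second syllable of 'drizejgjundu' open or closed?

Nuclei (vowels): i, e, u, u → 4 syllables.
/i…e/ gap (V1→V2): /z/ → onset of the next syllable (single consonants are always licit onsets).
/e…u/ gap (V2→V3): /jgj/ splits as /j/ + /gj/ (/gj/ is the longest suffix that is a licit onset).
/u…u/ gap (V3→V4): cluster /nd/ — the longest permitted-onset suffix is /d/; onset = /d/, preceding coda = /n/.
Result: dri.zej.gjun.du.
Syllable 2 is /zej/ with coda /j/, so it is closed.

closed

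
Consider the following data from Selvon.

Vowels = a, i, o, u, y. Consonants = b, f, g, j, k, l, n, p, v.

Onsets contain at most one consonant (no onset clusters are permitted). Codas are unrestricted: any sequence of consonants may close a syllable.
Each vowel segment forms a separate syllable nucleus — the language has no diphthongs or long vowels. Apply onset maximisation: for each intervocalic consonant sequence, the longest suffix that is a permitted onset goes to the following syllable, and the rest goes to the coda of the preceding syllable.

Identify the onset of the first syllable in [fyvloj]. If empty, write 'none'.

Vowels present: y, o; each is a nucleus, giving 2 syllables.
Between /y/ (V1) and /o/ (V2): cluster /vl/ — the longest permitted-onset suffix is /l/; onset = /l/, preceding coda = /v/.
Result: fyv.loj.
Syllable 1 is /fyv/: onset /f/, nucleus /y/, coda /v/.

f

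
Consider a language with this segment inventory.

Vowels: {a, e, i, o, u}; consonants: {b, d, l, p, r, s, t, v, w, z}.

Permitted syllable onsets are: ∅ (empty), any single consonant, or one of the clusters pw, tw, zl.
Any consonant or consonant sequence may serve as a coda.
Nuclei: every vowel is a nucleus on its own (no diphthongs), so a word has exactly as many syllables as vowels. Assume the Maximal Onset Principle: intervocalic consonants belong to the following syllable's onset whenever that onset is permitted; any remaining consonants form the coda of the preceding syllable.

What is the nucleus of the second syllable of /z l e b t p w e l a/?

e

The vowels are e, e, a — 3 nuclei, so 3 syllables.
The second nucleus (vowel 2 from the left) is /e/.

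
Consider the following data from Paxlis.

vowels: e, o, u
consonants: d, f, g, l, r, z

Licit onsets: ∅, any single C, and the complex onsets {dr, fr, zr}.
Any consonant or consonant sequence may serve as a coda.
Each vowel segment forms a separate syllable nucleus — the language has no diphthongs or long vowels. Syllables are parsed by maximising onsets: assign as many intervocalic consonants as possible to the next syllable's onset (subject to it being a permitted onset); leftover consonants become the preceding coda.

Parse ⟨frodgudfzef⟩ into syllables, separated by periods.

Vowels present: o, u, e; each is a nucleus, giving 3 syllables.
V1 /o/ – V2 /u/: cluster /dg/ — the longest permitted-onset suffix is /g/; onset = /g/, preceding coda = /d/.
V2 /u/ – V3 /e/: /dfz/; trying suffixes from longest down, /z/ is the first permitted one, so coda /df/ | onset /z/.

frod.gudf.zef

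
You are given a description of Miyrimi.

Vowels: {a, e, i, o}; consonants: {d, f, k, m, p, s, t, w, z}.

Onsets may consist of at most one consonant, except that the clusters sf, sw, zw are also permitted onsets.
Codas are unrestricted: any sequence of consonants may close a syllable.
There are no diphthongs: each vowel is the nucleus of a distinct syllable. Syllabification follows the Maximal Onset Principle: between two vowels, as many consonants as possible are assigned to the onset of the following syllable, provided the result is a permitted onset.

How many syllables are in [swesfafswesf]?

3

Vowels present: e, a, e; each is a nucleus, giving 3 syllables.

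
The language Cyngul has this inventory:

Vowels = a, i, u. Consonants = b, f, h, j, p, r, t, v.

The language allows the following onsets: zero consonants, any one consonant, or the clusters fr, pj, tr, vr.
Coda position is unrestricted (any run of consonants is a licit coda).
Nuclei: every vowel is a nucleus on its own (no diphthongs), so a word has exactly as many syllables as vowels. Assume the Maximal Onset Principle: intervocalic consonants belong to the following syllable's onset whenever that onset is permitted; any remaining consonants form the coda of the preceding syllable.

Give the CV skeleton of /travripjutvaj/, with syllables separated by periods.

The vowels are a, i, u, a — 4 nuclei, so 4 syllables.
σ1/σ2 boundary: /vr/ is a licit onset in full, so it all attaches to the next syllable.
σ2/σ3 boundary: /pj/ — entire cluster is a permitted onset → onset /pj/, coda ∅.
σ3/σ4 boundary: /tv/; trying suffixes from longest down, /v/ is the first permitted one, so coda /t/ | onset /v/.
Putting it together: tra.vri.pjut.vaj.
Mapping each syllable to C/V: /tra/ → CCV, /vri/ → CCV, /pjut/ → CCVC, /vaj/ → CVC.

CCV.CCV.CCVC.CVC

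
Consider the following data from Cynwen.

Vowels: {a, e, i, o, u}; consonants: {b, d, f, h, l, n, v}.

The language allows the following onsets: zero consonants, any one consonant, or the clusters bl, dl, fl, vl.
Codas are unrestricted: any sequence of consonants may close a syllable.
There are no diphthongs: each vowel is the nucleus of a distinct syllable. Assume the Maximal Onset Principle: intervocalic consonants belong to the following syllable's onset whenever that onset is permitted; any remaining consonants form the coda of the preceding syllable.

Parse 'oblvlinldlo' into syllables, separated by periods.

Nuclei (vowels): o, i, o → 3 syllables.
/o…i/ gap (V1→V2): /blvl/ — longest licit onset from the right is /vl/, leaving /bl/ as coda.
/i…o/ gap (V2→V3): /nldl/ splits as /nl/ + /dl/ (/dl/ is the longest suffix that is a licit onset).

obl.vlinl.dlo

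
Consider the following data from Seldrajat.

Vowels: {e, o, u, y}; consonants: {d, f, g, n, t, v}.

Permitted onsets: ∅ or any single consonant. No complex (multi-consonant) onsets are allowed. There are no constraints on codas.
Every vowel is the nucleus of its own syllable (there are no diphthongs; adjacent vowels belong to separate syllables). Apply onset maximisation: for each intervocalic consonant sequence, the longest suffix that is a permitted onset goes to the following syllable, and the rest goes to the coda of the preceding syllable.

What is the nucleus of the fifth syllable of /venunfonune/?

e

The vowels are e, u, o, u, e — 5 nuclei, so 5 syllables.
The fifth nucleus (vowel 5 from the left) is /e/.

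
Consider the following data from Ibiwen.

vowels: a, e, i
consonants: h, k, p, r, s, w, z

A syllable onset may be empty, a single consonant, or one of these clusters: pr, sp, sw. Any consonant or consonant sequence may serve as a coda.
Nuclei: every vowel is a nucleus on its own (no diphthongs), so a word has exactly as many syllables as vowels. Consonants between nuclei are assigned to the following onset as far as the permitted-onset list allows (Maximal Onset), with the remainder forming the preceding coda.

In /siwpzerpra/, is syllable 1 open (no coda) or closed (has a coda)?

Vowels present: i, e, a; each is a nucleus, giving 3 syllables.
σ1/σ2 boundary: /wpz/; trying suffixes from longest down, /z/ is the first permitted one, so coda /wp/ | onset /z/.
σ2/σ3 boundary: /rpr/ — longest licit onset from the right is /pr/, leaving /r/ as coda.
Syllabification: siwp.zer.pra.
Syllable 1 is /siwp/ with coda /wp/, so it is closed.

closed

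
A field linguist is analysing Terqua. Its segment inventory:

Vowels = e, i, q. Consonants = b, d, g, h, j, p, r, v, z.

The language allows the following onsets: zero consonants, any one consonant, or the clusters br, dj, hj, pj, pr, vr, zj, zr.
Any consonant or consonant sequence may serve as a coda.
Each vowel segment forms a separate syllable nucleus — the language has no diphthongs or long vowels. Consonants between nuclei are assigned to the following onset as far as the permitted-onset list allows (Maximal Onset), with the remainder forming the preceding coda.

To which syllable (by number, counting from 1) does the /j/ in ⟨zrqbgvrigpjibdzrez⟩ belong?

3

The vowels are q, i, i, e — 4 nuclei, so 4 syllables.
V1 /q/ – V2 /i/: /bgvr/ splits as /bg/ + /vr/ (/vr/ is the longest suffix that is a licit onset).
V2 /i/ – V3 /i/: cluster /gpj/ — the longest permitted-onset suffix is /pj/; onset = /pj/, preceding coda = /g/.
V3 /i/ – V4 /e/: /bdzr/; trying suffixes from longest down, /zr/ is the first permitted one, so coda /bd/ | onset /zr/.
Result: zrqbg.vrig.pjibd.zrez.
The /j/ is in the onset of syllable 3 (/pjibd/).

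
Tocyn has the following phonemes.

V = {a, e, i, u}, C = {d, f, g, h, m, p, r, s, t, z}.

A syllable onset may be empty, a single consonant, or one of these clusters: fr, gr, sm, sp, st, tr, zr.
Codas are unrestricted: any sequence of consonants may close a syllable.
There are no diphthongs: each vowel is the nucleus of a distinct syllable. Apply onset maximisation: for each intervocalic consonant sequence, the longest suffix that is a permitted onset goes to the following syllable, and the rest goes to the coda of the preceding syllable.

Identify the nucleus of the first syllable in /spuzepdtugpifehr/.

u

The vowels are u, e, u, i, e — 5 nuclei, so 5 syllables.
The first nucleus (vowel 1 from the left) is /u/.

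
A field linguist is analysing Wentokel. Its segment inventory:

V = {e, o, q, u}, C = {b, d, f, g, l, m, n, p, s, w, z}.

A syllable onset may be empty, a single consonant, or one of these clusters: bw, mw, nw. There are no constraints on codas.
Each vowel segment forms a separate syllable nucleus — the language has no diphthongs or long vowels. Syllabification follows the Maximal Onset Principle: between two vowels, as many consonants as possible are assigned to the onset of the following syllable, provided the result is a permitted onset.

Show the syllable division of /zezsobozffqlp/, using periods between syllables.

zez.so.bozf.fqlp

Vowels present: e, o, o, q; each is a nucleus, giving 4 syllables.
V1 /e/ – V2 /o/: cluster /zs/ — the longest permitted-onset suffix is /s/; onset = /s/, preceding coda = /z/.
V2 /o/ – V3 /o/: just /b/ — single C goes to the following onset.
V3 /o/ – V4 /q/: /zff/; trying suffixes from longest down, /f/ is the first permitted one, so coda /zf/ | onset /f/.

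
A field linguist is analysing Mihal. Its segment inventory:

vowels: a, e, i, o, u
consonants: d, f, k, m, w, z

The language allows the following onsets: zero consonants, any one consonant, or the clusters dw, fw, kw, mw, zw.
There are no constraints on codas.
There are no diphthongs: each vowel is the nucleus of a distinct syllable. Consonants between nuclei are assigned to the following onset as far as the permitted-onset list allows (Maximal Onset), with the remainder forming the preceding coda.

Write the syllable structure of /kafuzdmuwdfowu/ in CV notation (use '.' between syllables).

CV.CVCC.CVCC.CV.CV

Vowels present: a, u, u, o, u; each is a nucleus, giving 5 syllables.
σ1/σ2 boundary: just /f/ — single C goes to the following onset.
σ2/σ3 boundary: cluster /zdm/ — the longest permitted-onset suffix is /m/; onset = /m/, preceding coda = /zd/.
σ3/σ4 boundary: cluster /wdf/ — the longest permitted-onset suffix is /f/; onset = /f/, preceding coda = /wd/.
σ4/σ5 boundary: just /w/ — single C goes to the following onset.
Result: ka.fuzd.muwd.fo.wu.
Mapping each syllable to C/V: /ka/ → CV, /fuzd/ → CVCC, /muwd/ → CVCC, /fo/ → CV, /wu/ → CV.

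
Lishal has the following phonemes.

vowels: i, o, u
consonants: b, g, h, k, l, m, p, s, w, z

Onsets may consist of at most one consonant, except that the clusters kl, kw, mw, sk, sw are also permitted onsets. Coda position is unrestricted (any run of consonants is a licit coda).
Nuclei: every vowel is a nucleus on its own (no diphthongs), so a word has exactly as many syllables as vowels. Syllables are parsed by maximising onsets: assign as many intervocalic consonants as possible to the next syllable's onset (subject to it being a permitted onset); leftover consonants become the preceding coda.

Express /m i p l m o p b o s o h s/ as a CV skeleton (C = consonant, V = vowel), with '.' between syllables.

CVCC.CVC.CV.CVCC

Nuclei (vowels): i, o, o, o → 4 syllables.
Between /i/ (V1) and /o/ (V2): /plm/ splits as /pl/ + /m/ (/m/ is the longest suffix that is a licit onset).
Between /o/ (V2) and /o/ (V3): /pb/; trying suffixes from longest down, /b/ is the first permitted one, so coda /p/ | onset /b/.
Between /o/ (V3) and /o/ (V4): /s/ is a single consonant, so it becomes the next onset.
Syllabification: mipl.mop.bo.sohs.
Mapping each syllable to C/V: /mipl/ → CVCC, /mop/ → CVC, /bo/ → CV, /sohs/ → CVCC.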